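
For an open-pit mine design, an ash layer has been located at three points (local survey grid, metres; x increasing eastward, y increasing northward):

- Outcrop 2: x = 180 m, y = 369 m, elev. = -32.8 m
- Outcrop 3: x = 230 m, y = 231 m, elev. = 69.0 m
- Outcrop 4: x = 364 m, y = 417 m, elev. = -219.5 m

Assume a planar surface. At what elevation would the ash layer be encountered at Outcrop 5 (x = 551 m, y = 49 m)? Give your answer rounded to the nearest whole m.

Two edge vectors: Outcrop 2→Outcrop 3 = (50, -138, 101.8), Outcrop 2→Outcrop 4 = (184, 48, -186.7).
Normal n = (Outcrop 2→Outcrop 3) × (Outcrop 2→Outcrop 4) = (20878.2, 28066.2, 27792).
So ∂z/∂x = −n_x/n_z = −0.75123 and ∂z/∂y = −n_y/n_z = −1.00987.
Intercept c from Outcrop 2: -32.8 + 135.22 + 372.64 = 475.06.
At (551, 49): z = −413.9 − 49.5 + 475.06 = 11.7 m.

12 m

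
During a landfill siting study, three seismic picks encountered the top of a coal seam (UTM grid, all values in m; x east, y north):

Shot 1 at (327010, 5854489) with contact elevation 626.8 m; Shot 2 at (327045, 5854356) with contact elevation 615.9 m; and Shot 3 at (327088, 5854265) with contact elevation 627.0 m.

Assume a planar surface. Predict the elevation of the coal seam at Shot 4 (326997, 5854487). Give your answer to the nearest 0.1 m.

613.5 m

Let the plane be z = a·x + b·y + c.
Shot 2−Shot 1: 35a − 133b = −10.9;  Shot 3−Shot 1: 78a − 224b = 0.2.
Solving gives a = 0.974033149, b = 0.338279400.
Then c = 626.8 − a·327010 − b·5854489 = −2298344.81.
At (326997, 5854487): z = 318505.9 + 1980452.4 − 2298344.81 = 613.5 m.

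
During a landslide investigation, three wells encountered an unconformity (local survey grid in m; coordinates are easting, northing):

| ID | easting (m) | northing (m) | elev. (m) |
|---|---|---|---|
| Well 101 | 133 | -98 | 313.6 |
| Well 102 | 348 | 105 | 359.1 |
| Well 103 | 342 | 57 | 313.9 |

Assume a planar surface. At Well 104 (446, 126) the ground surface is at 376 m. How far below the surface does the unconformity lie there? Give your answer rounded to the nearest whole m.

Two edge vectors: Well 101→Well 102 = (215, 203, 45.5), Well 101→Well 103 = (209, 155, 0.3).
Normal n = (Well 101→Well 102) × (Well 101→Well 103) = (-6991.6, 9445, -9102).
So ∂z/∂easting = −n_x/n_z = −0.76814 and ∂z/∂northing = −n_y/n_z = 1.03768.
Intercept c from Well 101: 313.6 + 102.16 + 101.69 = 517.46.
At (446, 126): z_contact = −342.6 + 130.7 + 517.46 = 305.6 m.
Depth below ground = 376 − 305.6 = 70 m.

70 m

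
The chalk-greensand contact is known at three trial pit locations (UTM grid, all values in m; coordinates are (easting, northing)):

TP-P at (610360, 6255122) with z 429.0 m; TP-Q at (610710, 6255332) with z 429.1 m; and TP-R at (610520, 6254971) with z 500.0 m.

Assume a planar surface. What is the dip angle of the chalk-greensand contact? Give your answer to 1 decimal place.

Let the plane be z = a·E + b·N + c.
TP-Q−TP-P: 350a + 210b = 0.1;  TP-R−TP-P: 160a − 151b = 71.
Solving gives a = 0.17264, b = −0.28726.
Gradient magnitude |∇z| = √(a² + b²) = √(0.02981 + 0.08252) = 0.33515.
True dip = arctan(0.33515) = 18.5°, dipping toward NNW (azimuth ≈ 329°).

18.5°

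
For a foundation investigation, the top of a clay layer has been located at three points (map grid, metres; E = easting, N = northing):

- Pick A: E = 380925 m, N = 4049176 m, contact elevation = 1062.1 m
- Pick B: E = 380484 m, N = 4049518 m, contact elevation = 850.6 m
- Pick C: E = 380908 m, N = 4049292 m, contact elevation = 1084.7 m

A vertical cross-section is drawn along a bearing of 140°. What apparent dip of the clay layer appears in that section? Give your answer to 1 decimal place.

Two edge vectors: Pick A→Pick B = (-441, 342, -211.5), Pick A→Pick C = (-17, 116, 22.6).
Normal n = (Pick A→Pick B) × (Pick A→Pick C) = (32263.2, 13562.1, -45342).
So ∂z/∂E = −n_x/n_z = 0.71155 and ∂z/∂N = −n_y/n_z = 0.29911.
Unit vector along 140° is (sin 140°, cos 140°) = (0.6428, -0.7660).
Slope in that direction = a·(0.6428) + b·(-0.7660) = 0.22825.
Apparent dip = arctan|0.22825| = 12.9° (true dip is 37.7°, so apparent ≤ true as expected).

12.9°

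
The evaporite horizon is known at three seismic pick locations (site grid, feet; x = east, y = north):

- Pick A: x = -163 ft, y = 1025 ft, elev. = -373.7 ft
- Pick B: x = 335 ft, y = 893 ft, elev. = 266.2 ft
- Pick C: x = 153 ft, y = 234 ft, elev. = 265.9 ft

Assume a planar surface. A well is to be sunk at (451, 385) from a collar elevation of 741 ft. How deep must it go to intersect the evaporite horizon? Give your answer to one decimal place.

Two edge vectors: Pick A→Pick B = (498, -132, 639.9), Pick A→Pick C = (316, -791, 639.6).
Normal n = (Pick A→Pick B) × (Pick A→Pick C) = (421733.7, -116312.4, -352206).
So ∂z/∂x = −n_x/n_z = 1.197406 and ∂z/∂y = −n_y/n_z = −0.330240.
Intercept c from Pick A: -373.7 + 195.18 + 338.50 = 159.97.
At (451, 385): z_contact = 540.03 − 127.14 + 159.97 = 572.86 ft.
Depth below ground = 741 − 572.86 = 168.1 ft.

168.1 ft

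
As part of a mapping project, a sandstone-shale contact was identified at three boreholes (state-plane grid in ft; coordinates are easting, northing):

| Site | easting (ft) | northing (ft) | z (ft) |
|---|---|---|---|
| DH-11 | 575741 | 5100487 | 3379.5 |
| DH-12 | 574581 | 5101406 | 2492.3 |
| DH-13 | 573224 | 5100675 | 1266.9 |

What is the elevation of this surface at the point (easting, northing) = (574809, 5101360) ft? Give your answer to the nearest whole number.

Let the plane be z = a·easting + b·northing + c.
DH-12−DH-11: −1160a + 919b = −887.2;  DH-13−DH-11: −2517a + 188b = −2112.6.
Solving gives a = 0.84708801, b = 0.10383252.
Then c = 3379.5 − a·575741 − b·5100487 = −1013920.23.
At (574809, 5101360): z = 486913.8 + 529687.1 − 1013920.23 = 2680.7 ft.

2681 ft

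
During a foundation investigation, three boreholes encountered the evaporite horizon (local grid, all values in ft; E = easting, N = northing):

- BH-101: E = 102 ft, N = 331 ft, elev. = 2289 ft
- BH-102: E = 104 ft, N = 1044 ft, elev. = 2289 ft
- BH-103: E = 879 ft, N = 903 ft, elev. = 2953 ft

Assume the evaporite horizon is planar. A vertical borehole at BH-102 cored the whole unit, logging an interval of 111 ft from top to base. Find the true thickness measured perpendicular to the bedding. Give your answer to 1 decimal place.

Let the plane be z = a·E + b·N + c.
BH-102−BH-101: 2a + 713b = 0;  BH-103−BH-101: 777a + 572b = 664.
Solving gives a = 0.85634, b = −0.00240.
|∇z| = √(a²+b²) = 0.85634, so dip δ = arctan(0.85634) = 40.57°.
True thickness = vertical thickness × cos δ = 111 × cos 40.57° = 84.3 ft.

84.3 ft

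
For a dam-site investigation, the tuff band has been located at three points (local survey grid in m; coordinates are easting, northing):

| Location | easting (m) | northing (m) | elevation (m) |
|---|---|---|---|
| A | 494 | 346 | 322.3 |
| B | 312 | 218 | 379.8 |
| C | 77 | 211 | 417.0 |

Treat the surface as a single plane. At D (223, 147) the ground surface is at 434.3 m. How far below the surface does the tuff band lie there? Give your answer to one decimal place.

Two edge vectors: A→B = (-182, -128, 57.5), A→C = (-417, -135, 94.7).
Normal n = (A→B) × (A→C) = (-4359.1, -6742.1, -28806).
So ∂z/∂easting = −n_x/n_z = −0.15133 and ∂z/∂northing = −n_y/n_z = −0.23405.
Intercept c from A: 322.3 + 74.76 + 80.98 = 478.04.
At (223, 147): z_contact = −33.75 − 34.41 + 478.04 = 409.89 m.
Depth below ground = 434.3 − 409.89 = 24.4 m.

24.4 m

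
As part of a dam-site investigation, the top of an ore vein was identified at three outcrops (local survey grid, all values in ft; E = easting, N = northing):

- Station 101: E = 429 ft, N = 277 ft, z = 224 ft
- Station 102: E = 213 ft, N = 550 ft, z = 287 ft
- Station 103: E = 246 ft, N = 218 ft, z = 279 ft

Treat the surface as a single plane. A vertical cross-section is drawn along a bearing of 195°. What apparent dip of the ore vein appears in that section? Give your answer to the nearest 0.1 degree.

4.7°

Two edge vectors: Station 101→Station 102 = (-216, 273, 63), Station 101→Station 103 = (-183, -59, 55).
Normal n = (Station 101→Station 102) × (Station 101→Station 103) = (18732, 351, 62703).
So ∂z/∂E = −n_x/n_z = −0.29874 and ∂z/∂N = −n_y/n_z = −0.00560.
Unit vector along 195° is (sin 195°, cos 195°) = (-0.2588, -0.9659).
Slope in that direction = a·(-0.2588) + b·(-0.9659) = 0.08273.
Apparent dip = arctan|0.08273| = 4.7° (true dip is 16.6°, so apparent ≤ true as expected).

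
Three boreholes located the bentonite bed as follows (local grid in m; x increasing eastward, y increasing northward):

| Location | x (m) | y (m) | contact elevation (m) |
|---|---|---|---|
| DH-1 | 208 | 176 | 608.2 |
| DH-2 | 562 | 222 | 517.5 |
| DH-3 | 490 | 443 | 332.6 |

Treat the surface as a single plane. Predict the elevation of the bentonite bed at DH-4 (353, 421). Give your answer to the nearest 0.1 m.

Let the plane be z = a·x + b·y + c.
DH-2−DH-1: 354a + 46b = −90.7;  DH-3−DH-1: 282a + 267b = −275.6.
Solving gives a = −0.14151, b = −0.88275.
Then c = 608.2 − a·208 − b·176 = 793.00.
At (353, 421): z = −50.0 − 371.6 + 793.00 = 371.4 m.

371.4 m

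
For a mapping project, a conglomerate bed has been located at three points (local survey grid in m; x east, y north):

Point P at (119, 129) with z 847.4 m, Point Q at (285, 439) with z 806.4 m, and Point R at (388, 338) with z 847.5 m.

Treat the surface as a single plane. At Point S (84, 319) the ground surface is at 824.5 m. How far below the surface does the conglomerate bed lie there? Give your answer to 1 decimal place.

Two edge vectors: Point P→Point Q = (166, 310, -41), Point P→Point R = (269, 209, 0.1).
Normal n = (Point P→Point Q) × (Point P→Point R) = (8600, -11045.6, -48696).
So ∂z/∂x = −n_x/n_z = 0.17661 and ∂z/∂y = −n_y/n_z = −0.22683.
Intercept c from Point P: 847.4 − 21.02 + 29.26 = 855.64.
At (84, 319): z_contact = 14.83 − 72.36 + 855.64 = 798.12 m.
Depth below ground = 824.5 − 798.12 = 26.4 m.

26.4 m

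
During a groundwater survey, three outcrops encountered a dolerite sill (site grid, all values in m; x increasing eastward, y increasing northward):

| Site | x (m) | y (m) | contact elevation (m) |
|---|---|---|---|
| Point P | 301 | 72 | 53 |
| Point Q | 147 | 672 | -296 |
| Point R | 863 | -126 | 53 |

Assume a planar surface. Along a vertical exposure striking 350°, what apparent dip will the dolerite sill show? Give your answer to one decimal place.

Let the plane be z = a·x + b·y + c.
Point Q−Point P: −154a + 600b = −349;  Point R−Point P: 562a − 198b = 0.
Solving gives a = −0.22530, b = −0.63949.
Unit vector along 350° is (sin 350°, cos 350°) = (-0.1736, 0.9848).
Slope in that direction = a·(-0.1736) + b·(0.9848) = −0.59066.
Apparent dip = arctan|0.59066| = 30.6° (true dip is 34.1°, so apparent ≤ true as expected).

30.6°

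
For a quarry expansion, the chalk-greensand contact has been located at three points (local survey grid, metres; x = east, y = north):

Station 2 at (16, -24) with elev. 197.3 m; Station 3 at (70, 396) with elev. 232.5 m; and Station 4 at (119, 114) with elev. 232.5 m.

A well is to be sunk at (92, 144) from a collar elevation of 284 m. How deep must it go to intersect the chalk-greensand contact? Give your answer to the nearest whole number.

58 m

Two edge vectors: Station 2→Station 3 = (54, 420, 35.2), Station 2→Station 4 = (103, 138, 35.2).
Normal n = (Station 2→Station 3) × (Station 2→Station 4) = (9926.4, 1724.8, -35808).
So ∂z/∂x = −n_x/n_z = 0.27721 and ∂z/∂y = −n_y/n_z = 0.04817.
Intercept c from Station 2: 197.3 − 4.44 + 1.16 = 194.02.
At (92, 144): z_contact = 25.5 + 6.9 + 194.02 = 226.5 m.
Depth below ground = 284 − 226.5 = 58 m.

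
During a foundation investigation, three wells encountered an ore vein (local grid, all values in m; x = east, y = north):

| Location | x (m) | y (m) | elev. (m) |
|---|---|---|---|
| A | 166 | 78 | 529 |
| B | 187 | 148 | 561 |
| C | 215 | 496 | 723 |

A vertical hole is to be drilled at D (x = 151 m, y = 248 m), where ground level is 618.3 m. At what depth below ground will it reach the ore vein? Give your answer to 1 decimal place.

Two edge vectors: A→B = (21, 70, 32), A→C = (49, 418, 194).
Normal n = (A→B) × (A→C) = (204, -2506, 5348).
So ∂z/∂x = −n_x/n_z = −0.03815 and ∂z/∂y = −n_y/n_z = 0.46859.
Intercept c from A: 529 + 6.33 − 36.55 = 498.78.
At (151, 248): z_contact = −5.76 + 116.21 + 498.78 = 609.23 m.
Depth below ground = 618.3 − 609.23 = 9.1 m.

9.1 m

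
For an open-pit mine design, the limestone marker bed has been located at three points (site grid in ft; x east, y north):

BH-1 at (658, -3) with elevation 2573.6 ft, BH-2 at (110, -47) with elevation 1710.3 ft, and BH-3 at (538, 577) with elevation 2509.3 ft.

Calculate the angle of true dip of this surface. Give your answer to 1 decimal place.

Let the plane be z = a·x + b·y + c.
BH-2−BH-1: −548a − 44b = −863.3;  BH-3−BH-1: −120a + 580b = −64.3.
Solving gives a = 1.55838, b = 0.21156.
Gradient magnitude |∇z| = √(a² + b²) = √(2.42854 + 0.04476) = 1.57267.
True dip = arctan(1.57267) = 57.5°, dipping toward W (azimuth ≈ 262°).

57.5°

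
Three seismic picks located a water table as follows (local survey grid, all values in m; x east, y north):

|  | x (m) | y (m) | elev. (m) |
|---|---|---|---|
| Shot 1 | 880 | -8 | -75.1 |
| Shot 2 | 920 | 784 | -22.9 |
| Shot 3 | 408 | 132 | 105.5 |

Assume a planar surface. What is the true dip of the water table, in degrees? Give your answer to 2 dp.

20.18°

Two edge vectors: Shot 1→Shot 2 = (40, 792, 52.2), Shot 1→Shot 3 = (-472, 140, 180.6).
Normal n = (Shot 1→Shot 2) × (Shot 1→Shot 3) = (135727.2, -31862.4, 379424).
So ∂z/∂x = −n_x/n_z = −0.35772 and ∂z/∂y = −n_y/n_z = 0.08398.
Gradient magnitude |∇z| = √(a² + b²) = √(0.12796 + 0.00705) = 0.36744.
True dip = arctan(0.36744) = 20.18°, dipping toward ESE (azimuth ≈ 103°).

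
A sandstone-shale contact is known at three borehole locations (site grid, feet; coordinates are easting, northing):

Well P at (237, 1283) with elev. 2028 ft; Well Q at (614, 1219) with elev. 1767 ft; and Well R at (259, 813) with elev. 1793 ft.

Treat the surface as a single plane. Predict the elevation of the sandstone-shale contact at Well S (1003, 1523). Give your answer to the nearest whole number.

Let the plane be z = a·easting + b·northing + c.
Well Q−Well P: 377a − 64b = −261;  Well R−Well P: 22a − 470b = −235.
Solving gives a = −0.61229, b = 0.47134.
Then c = 2028 − a·237 − b·1283 = 1568.38.
At (1003, 1523): z = −614.1 + 717.9 + 1568.38 = 1672.1 ft.

1672 ft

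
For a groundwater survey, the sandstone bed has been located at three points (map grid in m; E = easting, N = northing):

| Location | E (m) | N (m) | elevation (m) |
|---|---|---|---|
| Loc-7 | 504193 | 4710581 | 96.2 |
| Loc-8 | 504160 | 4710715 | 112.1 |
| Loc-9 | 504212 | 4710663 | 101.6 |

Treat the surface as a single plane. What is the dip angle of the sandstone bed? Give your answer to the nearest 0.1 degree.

8.2°

Two edge vectors: Loc-7→Loc-8 = (-33, 134, 15.9), Loc-7→Loc-9 = (19, 82, 5.4).
Normal n = (Loc-7→Loc-8) × (Loc-7→Loc-9) = (-580.2, 480.3, -5252).
So ∂z/∂E = −n_x/n_z = −0.11047 and ∂z/∂N = −n_y/n_z = 0.09145.
Gradient magnitude |∇z| = √(a² + b²) = √(0.01220 + 0.00836) = 0.14341.
True dip = arctan(0.14341) = 8.2°, dipping toward SE (azimuth ≈ 130°).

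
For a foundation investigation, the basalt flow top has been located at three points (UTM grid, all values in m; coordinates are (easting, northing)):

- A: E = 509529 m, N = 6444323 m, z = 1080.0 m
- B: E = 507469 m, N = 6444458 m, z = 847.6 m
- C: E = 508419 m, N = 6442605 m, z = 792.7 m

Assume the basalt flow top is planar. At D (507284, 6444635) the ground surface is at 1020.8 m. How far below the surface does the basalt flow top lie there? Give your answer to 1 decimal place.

179.1 m

Let the plane be z = a·E + b·N + c.
B−A: −2060a + 135b = −232.4;  C−A: −1110a − 1718b = −287.3.
Solving gives a = 0.118746818, b = 0.090507003.
Then c = 1080 − a·509529 − b·6444323 = −642681.31.
At (507284, 6444635): z_contact = 60238.36 + 583284.60 − 642681.31 = 841.65 m.
Depth below ground = 1020.8 − 841.65 = 179.1 m.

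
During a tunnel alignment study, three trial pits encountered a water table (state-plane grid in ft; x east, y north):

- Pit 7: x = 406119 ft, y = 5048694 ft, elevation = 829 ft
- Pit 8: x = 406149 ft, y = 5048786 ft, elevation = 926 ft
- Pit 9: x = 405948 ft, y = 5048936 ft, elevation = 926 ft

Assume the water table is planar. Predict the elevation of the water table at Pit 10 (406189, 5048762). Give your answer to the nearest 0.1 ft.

931.0 ft

Two edge vectors: Pit 7→Pit 8 = (30, 92, 97), Pit 7→Pit 9 = (-171, 242, 97).
Normal n = (Pit 7→Pit 8) × (Pit 7→Pit 9) = (-14550, -19497, 22992).
So ∂z/∂x = −n_x/n_z = 0.632828810 and ∂z/∂y = −n_y/n_z = 0.847990605.
Intercept c from Pit 7: 829 − 257003.80 − 4281245.08 = −4537419.89.
At (406189, 5048762): z = 257048.1 + 4281302.7 − 4537419.89 = 931.0 ft.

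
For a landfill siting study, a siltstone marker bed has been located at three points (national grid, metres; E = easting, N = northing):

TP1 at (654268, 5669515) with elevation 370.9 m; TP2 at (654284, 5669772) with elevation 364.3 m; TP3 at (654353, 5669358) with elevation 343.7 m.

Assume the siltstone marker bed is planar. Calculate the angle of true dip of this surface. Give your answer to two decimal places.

18.24°

Two edge vectors: TP1→TP2 = (16, 257, -6.6), TP1→TP3 = (85, -157, -27.2).
Normal n = (TP1→TP2) × (TP1→TP3) = (-8026.6, -125.8, -24357).
So ∂z/∂E = −n_x/n_z = −0.32954 and ∂z/∂N = −n_y/n_z = −0.00516.
Gradient magnitude |∇z| = √(a² + b²) = √(0.10860 + 0.00003) = 0.32958.
True dip = arctan(0.32958) = 18.24°, dipping toward E (azimuth ≈ 089°).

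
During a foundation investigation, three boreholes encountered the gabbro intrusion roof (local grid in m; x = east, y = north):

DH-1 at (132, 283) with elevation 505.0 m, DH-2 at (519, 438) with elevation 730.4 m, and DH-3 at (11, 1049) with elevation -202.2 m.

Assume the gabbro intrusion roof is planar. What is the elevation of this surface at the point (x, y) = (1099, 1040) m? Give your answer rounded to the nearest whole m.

779 m

Two edge vectors: DH-1→DH-2 = (387, 155, 225.4), DH-1→DH-3 = (-121, 766, -707.2).
Normal n = (DH-1→DH-2) × (DH-1→DH-3) = (-282272.4, 246413, 315197).
So ∂z/∂x = −n_x/n_z = 0.89554 and ∂z/∂y = −n_y/n_z = −0.78177.
Intercept c from DH-1: 505 − 118.21 + 221.24 = 608.03.
At (1099, 1040): z = 984.2 − 813.0 + 608.03 = 779.2 m.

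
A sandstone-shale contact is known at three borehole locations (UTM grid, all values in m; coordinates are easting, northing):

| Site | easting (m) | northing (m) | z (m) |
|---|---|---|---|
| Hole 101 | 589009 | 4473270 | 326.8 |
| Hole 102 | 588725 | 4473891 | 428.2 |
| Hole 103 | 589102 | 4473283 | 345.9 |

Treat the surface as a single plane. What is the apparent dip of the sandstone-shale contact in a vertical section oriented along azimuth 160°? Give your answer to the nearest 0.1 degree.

9.6°

Two edge vectors: Hole 101→Hole 102 = (-284, 621, 101.4), Hole 101→Hole 103 = (93, 13, 19.1).
Normal n = (Hole 101→Hole 102) × (Hole 101→Hole 103) = (10542.9, 14854.6, -61445).
So ∂z/∂easting = −n_x/n_z = 0.17158 and ∂z/∂northing = −n_y/n_z = 0.24175.
Unit vector along 160° is (sin 160°, cos 160°) = (0.3420, -0.9397).
Slope in that direction = a·(0.3420) + b·(-0.9397) = −0.16849.
Apparent dip = arctan|0.16849| = 9.6° (true dip is 16.5°, so apparent ≤ true as expected).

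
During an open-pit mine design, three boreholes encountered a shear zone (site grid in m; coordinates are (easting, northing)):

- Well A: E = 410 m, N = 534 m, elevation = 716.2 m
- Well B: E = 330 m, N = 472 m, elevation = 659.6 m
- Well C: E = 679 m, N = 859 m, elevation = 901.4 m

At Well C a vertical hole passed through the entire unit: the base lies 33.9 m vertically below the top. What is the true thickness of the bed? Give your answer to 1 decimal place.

Two edge vectors: Well A→Well B = (-80, -62, -56.6), Well A→Well C = (269, 325, 185.2).
Normal n = (Well A→Well B) × (Well A→Well C) = (6912.6, -409.4, -9322).
So ∂z/∂E = −n_x/n_z = 0.74154 and ∂z/∂N = −n_y/n_z = −0.04392.
|∇z| = √(a²+b²) = 0.74284, so dip δ = arctan(0.74284) = 36.61°.
True thickness = vertical thickness × cos δ = 33.9 × cos 36.61° = 27.2 m.

27.2 m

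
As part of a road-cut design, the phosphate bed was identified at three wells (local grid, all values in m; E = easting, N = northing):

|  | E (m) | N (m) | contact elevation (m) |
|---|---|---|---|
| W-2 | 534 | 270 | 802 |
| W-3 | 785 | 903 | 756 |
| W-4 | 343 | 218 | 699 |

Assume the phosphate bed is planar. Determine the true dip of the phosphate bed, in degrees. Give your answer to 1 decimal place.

35.2°

Let the plane be z = a·E + b·N + c.
W-3−W-2: 251a + 633b = −46;  W-4−W-2: −191a − 52b = −103.
Solving gives a = 0.62671, b = −0.32117.
Gradient magnitude |∇z| = √(a² + b²) = √(0.39276 + 0.10315) = 0.70421.
True dip = arctan(0.70421) = 35.2°, dipping toward WNW (azimuth ≈ 297°).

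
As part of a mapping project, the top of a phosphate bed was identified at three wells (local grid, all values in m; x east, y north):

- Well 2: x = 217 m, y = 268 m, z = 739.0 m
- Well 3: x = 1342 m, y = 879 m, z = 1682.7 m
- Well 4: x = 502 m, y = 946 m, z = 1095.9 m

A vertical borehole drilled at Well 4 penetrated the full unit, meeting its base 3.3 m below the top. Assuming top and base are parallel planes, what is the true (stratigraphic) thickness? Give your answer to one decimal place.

2.6 m

Two edge vectors: Well 2→Well 3 = (1125, 611, 943.7), Well 2→Well 4 = (285, 678, 356.9).
Normal n = (Well 2→Well 3) × (Well 2→Well 4) = (-421762.7, -132558, 588615).
So ∂z/∂x = −n_x/n_z = 0.71653 and ∂z/∂y = −n_y/n_z = 0.22520.
|∇z| = √(a²+b²) = 0.75109, so dip δ = arctan(0.75109) = 36.91°.
True thickness = vertical thickness × cos δ = 3.3 × cos 36.91° = 2.6 m.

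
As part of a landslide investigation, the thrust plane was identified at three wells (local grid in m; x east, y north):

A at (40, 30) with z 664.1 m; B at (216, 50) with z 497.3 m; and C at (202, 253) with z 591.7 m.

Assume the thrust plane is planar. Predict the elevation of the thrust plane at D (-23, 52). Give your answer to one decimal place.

Two edge vectors: A→B = (176, 20, -166.8), A→C = (162, 223, -72.4).
Normal n = (A→B) × (A→C) = (35748.4, -14279.2, 36008).
So ∂z/∂x = −n_x/n_z = −0.99279 and ∂z/∂y = −n_y/n_z = 0.39656.
Intercept c from A: 664.1 + 39.71 − 11.90 = 691.91.
At (-23, 52): z = 22.8 + 20.6 + 691.91 = 735.4 m.

735.4 m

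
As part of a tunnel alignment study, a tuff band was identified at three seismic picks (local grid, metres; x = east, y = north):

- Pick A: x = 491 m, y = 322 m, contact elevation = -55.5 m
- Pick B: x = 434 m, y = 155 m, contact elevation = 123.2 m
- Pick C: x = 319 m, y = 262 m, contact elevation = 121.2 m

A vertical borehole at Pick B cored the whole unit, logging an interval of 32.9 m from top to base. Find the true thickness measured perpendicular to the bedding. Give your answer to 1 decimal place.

22.1 m

Let the plane be z = a·x + b·y + c.
Pick B−Pick A: −57a − 167b = 178.7;  Pick C−Pick A: −172a − 60b = 176.7.
Solving gives a = −0.74245, b = −0.81665.
|∇z| = √(a²+b²) = 1.10370, so dip δ = arctan(1.10370) = 47.82°.
True thickness = vertical thickness × cos δ = 32.9 × cos 47.82° = 22.1 m.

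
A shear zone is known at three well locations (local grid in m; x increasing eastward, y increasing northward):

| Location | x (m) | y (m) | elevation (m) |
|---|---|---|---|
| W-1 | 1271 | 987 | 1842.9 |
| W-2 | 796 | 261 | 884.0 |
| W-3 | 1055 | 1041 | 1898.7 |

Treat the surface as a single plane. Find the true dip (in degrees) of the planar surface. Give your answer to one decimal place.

Let the plane be z = a·x + b·y + c.
W-2−W-1: −475a − 726b = −958.9;  W-3−W-1: −216a + 54b = 55.8.
Solving gives a = 0.06176, b = 1.28039.
Gradient magnitude |∇z| = √(a² + b²) = √(0.00381 + 1.63940) = 1.28188.
True dip = arctan(1.28188) = 52.0°, dipping toward S (azimuth ≈ 183°).

52.0°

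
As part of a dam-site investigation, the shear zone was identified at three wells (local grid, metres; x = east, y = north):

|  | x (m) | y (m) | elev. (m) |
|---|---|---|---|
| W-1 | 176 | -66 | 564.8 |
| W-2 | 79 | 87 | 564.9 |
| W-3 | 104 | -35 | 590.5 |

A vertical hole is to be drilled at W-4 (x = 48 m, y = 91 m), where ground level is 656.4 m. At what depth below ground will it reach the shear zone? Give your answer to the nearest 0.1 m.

Let the plane be z = a·x + b·y + c.
W-2−W-1: −97a + 153b = 0.1;  W-3−W-1: −72a + 31b = 25.7.
Solving gives a = −0.49057, b = −0.31036.
Then c = 564.8 − a·176 − b·-66 = 630.66.
At (48, 91): z_contact = −23.55 − 28.24 + 630.66 = 578.87 m.
Depth below ground = 656.4 − 578.87 = 77.5 m.

77.5 m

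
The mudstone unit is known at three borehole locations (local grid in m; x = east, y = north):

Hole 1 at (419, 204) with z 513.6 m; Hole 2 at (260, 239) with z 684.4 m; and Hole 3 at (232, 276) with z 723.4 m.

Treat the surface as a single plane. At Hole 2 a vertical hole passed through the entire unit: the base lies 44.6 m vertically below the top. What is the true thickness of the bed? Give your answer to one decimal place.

30.7 m

Let the plane be z = a·x + b·y + c.
Hole 2−Hole 1: −159a + 35b = 170.8;  Hole 3−Hole 1: −187a + 72b = 209.8.
Solving gives a = −1.01052, b = 0.28933.
|∇z| = √(a²+b²) = 1.05113, so dip δ = arctan(1.05113) = 46.43°.
True thickness = vertical thickness × cos δ = 44.6 × cos 46.43° = 30.7 m.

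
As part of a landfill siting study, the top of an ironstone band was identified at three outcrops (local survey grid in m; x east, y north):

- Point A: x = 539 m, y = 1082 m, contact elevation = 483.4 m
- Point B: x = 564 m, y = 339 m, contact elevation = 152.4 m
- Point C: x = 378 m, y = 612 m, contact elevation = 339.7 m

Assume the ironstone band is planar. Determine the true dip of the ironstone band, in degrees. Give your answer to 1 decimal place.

29.7°

Two edge vectors: Point A→Point B = (25, -743, -331), Point A→Point C = (-161, -470, -143.7).
Normal n = (Point A→Point B) × (Point A→Point C) = (-48800.9, 56883.5, -131373).
So ∂z/∂x = −n_x/n_z = −0.37147 and ∂z/∂y = −n_y/n_z = 0.43299.
Gradient magnitude |∇z| = √(a² + b²) = √(0.13799 + 0.18748) = 0.57050.
True dip = arctan(0.57050) = 29.7°, dipping toward SE (azimuth ≈ 139°).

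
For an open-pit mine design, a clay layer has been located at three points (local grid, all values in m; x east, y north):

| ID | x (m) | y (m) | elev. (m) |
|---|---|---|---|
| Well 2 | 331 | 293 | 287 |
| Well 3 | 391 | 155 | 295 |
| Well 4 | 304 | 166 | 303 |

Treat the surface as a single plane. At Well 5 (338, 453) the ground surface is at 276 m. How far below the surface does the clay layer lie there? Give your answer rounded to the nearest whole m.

Let the plane be z = a·x + b·y + c.
Well 3−Well 2: 60a − 138b = 8;  Well 4−Well 2: −27a − 127b = 16.
Solving gives a = −0.10506, b = −0.10365.
Then c = 287 − a·331 − b·293 = 352.14.
At (338, 453): z_contact = −35.5 − 47.0 + 352.14 = 269.7 m.
Depth below ground = 276 − 269.7 = 6 m.

6 m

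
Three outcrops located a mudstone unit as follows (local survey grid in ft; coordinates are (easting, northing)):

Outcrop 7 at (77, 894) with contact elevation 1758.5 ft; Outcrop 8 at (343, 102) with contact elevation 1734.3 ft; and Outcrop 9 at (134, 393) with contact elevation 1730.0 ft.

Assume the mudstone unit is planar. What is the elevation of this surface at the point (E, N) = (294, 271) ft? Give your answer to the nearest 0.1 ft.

Two edge vectors: Outcrop 7→Outcrop 8 = (266, -792, -24.2), Outcrop 7→Outcrop 9 = (57, -501, -28.5).
Normal n = (Outcrop 7→Outcrop 8) × (Outcrop 7→Outcrop 9) = (10447.8, 6201.6, -88122).
So ∂z/∂E = −n_x/n_z = 0.11856 and ∂z/∂N = −n_y/n_z = 0.07038.
Intercept c from Outcrop 7: 1758.5 − 9.13 − 62.92 = 1686.46.
At (294, 271): z = 34.9 + 19.1 + 1686.46 = 1740.4 ft.

1740.4 ft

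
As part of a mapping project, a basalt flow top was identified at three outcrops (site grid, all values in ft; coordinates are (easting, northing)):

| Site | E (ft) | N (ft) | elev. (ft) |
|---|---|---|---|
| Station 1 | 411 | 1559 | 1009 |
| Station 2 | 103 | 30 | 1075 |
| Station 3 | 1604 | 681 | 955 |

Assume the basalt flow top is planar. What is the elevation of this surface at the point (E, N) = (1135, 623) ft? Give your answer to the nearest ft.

Let the plane be z = a·E + b·N + c.
Station 2−Station 1: −308a − 1529b = 66;  Station 3−Station 1: 1193a − 878b = −54.
Solving gives a = −0.06709, b = −0.02965.
Then c = 1009 − a·411 − b·1559 = 1082.80.
At (1135, 623): z = −76.1 − 18.5 + 1082.80 = 988.2 ft.

988 ft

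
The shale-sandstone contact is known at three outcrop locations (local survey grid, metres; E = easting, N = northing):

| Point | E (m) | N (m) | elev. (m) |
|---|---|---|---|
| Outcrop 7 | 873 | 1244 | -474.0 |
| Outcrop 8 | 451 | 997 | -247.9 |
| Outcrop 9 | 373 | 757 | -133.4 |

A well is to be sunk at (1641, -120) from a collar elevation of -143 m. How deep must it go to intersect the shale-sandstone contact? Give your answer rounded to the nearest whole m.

Let the plane be z = a·E + b·N + c.
Outcrop 8−Outcrop 7: −422a − 247b = 226.1;  Outcrop 9−Outcrop 7: −500a − 487b = 340.6.
Solving gives a = −0.31681, b = −0.37412.
Then c = -474 − a·873 − b·1244 = 267.98.
At (1641, -120): z_contact = −519.9 + 44.9 + 267.98 = -207.0 m.
Depth below ground = -143 − (-207.0) = 64 m.

64 m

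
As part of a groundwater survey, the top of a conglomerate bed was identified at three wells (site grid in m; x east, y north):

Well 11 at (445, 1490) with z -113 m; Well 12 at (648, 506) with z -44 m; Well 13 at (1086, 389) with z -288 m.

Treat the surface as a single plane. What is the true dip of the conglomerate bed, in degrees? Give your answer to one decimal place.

Two edge vectors: Well 11→Well 12 = (203, -984, 69), Well 11→Well 13 = (641, -1101, -175).
Normal n = (Well 11→Well 12) × (Well 11→Well 13) = (248169, 79754, 407241).
So ∂z/∂x = −n_x/n_z = −0.60939 and ∂z/∂y = −n_y/n_z = −0.19584.
Gradient magnitude |∇z| = √(a² + b²) = √(0.37136 + 0.03835) = 0.64009.
True dip = arctan(0.64009) = 32.6°, dipping toward ENE (azimuth ≈ 072°).

32.6°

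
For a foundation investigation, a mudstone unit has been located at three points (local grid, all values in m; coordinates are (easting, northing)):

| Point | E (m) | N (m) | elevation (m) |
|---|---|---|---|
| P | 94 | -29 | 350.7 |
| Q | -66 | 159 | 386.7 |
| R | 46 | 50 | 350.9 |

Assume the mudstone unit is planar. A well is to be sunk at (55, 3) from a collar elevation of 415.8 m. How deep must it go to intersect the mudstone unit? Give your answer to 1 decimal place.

49.8 m

Two edge vectors: P→Q = (-160, 188, 36), P→R = (-48, 79, 0.2).
Normal n = (P→Q) × (P→R) = (-2806.4, -1696, -3616).
So ∂z/∂E = −n_x/n_z = −0.77611 and ∂z/∂N = −n_y/n_z = −0.46903.
Intercept c from P: 350.7 + 72.95 − 13.60 = 410.05.
At (55, 3): z_contact = −42.69 − 1.41 + 410.05 = 365.96 m.
Depth below ground = 415.8 − 365.96 = 49.8 m.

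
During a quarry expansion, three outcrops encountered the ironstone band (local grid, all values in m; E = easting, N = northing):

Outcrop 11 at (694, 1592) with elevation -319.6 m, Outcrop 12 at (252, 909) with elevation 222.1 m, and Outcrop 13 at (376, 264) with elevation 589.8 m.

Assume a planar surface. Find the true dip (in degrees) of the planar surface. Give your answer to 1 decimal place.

Let the plane be z = a·E + b·N + c.
Outcrop 12−Outcrop 11: −442a − 683b = 541.7;  Outcrop 13−Outcrop 11: −318a − 1328b = 909.4.
Solving gives a = −0.26572, b = −0.62116.
Gradient magnitude |∇z| = √(a² + b²) = √(0.07061 + 0.38584) = 0.67561.
True dip = arctan(0.67561) = 34.0°, dipping toward NNE (azimuth ≈ 023°).

34.0°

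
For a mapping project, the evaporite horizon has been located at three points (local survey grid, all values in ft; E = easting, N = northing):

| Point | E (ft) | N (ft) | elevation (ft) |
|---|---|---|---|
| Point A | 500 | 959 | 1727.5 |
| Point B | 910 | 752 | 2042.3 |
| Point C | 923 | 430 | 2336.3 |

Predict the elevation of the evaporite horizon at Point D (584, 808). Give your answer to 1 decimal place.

1889.8 ft

Let the plane be z = a·E + b·N + c.
Point B−Point A: 410a − 207b = 314.8;  Point C−Point A: 423a − 529b = 608.8.
Solving gives a = 0.31321, b = −0.90040.
Then c = 1727.5 − a·500 − b·959 = 2434.38.
At (584, 808): z = 182.9 − 727.5 + 2434.38 = 1889.8 ft.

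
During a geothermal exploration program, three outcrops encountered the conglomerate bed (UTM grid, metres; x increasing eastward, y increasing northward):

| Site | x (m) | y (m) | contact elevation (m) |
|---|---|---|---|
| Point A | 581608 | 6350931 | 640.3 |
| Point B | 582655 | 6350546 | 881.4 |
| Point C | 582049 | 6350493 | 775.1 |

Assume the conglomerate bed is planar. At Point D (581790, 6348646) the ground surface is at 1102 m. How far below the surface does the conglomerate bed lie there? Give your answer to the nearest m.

152 m

Let the plane be z = a·x + b·y + c.
Point B−Point A: 1047a − 385b = 241.1;  Point C−Point A: 441a − 438b = 134.8.
Solving gives a = 0.18595434, b = −0.12053455.
Then c = 640.3 − a·581608 − b·6350931 = 657994.41.
At (581790, 6348646): z_contact = 108186.4 − 765231.2 + 657994.41 = 949.6 m.
Depth below ground = 1102 − 949.6 = 152 m.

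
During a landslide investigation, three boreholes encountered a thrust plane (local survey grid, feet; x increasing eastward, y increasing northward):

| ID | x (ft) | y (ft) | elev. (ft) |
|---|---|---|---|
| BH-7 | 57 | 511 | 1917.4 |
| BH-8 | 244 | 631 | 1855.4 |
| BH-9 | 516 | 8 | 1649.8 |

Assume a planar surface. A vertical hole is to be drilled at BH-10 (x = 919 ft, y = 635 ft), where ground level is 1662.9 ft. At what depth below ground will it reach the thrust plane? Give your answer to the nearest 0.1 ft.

Two edge vectors: BH-7→BH-8 = (187, 120, -62), BH-7→BH-9 = (459, -503, -267.6).
Normal n = (BH-7→BH-8) × (BH-7→BH-9) = (-63298, 21583.2, -149141).
So ∂z/∂x = −n_x/n_z = −0.42442 and ∂z/∂y = −n_y/n_z = 0.14472.
Intercept c from BH-7: 1917.4 + 24.19 − 73.95 = 1867.64.
At (919, 635): z_contact = −390.04 + 91.90 + 1867.64 = 1569.50 ft.
Depth below ground = 1662.9 − 1569.50 = 93.4 ft.

93.4 ft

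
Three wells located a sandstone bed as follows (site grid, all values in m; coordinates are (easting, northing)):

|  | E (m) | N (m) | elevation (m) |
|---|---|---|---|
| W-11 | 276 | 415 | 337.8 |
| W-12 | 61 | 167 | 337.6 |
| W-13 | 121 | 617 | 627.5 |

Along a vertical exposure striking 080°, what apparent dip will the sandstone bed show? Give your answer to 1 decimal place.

36.2°

Two edge vectors: W-11→W-12 = (-215, -248, -0.2), W-11→W-13 = (-155, 202, 289.7).
Normal n = (W-11→W-12) × (W-11→W-13) = (-71805.2, 62316.5, -81870).
So ∂z/∂E = −n_x/n_z = −0.87706 and ∂z/∂N = −n_y/n_z = 0.76116.
Unit vector along 080° is (sin 80°, cos 80°) = (0.9848, 0.1736).
Slope in that direction = a·(0.9848) + b·(0.1736) = −0.73156.
Apparent dip = arctan|0.73156| = 36.2° (true dip is 49.3°, so apparent ≤ true as expected).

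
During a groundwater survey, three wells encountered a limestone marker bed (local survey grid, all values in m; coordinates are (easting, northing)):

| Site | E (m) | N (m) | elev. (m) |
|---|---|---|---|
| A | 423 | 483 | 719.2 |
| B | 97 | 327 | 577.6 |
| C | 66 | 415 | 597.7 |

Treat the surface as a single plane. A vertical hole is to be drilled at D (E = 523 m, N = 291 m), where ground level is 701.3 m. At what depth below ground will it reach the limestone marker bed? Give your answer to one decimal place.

Two edge vectors: A→B = (-326, -156, -141.6), A→C = (-357, -68, -121.5).
Normal n = (A→B) × (A→C) = (9325.2, 10942.2, -33524).
So ∂z/∂E = −n_x/n_z = 0.27816 and ∂z/∂N = −n_y/n_z = 0.32640.
Intercept c from A: 719.2 − 117.66 − 157.65 = 443.89.
At (523, 291): z_contact = 145.48 + 94.98 + 443.89 = 684.35 m.
Depth below ground = 701.3 − 684.35 = 17.0 m.

17.0 m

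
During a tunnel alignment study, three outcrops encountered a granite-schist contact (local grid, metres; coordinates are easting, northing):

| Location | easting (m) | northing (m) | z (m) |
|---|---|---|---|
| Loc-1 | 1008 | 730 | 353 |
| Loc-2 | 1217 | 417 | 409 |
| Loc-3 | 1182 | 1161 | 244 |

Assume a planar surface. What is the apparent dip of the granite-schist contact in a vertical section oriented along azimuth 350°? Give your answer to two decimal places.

11.84°

Two edge vectors: Loc-1→Loc-2 = (209, -313, 56), Loc-1→Loc-3 = (174, 431, -109).
Normal n = (Loc-1→Loc-2) × (Loc-1→Loc-3) = (9981, 32525, 144541).
So ∂z/∂easting = −n_x/n_z = −0.06905 and ∂z/∂northing = −n_y/n_z = −0.22502.
Unit vector along 350° is (sin 350°, cos 350°) = (-0.1736, 0.9848).
Slope in that direction = a·(-0.1736) + b·(0.9848) = −0.20961.
Apparent dip = arctan|0.20961| = 11.84° (true dip is 13.2°, so apparent ≤ true as expected).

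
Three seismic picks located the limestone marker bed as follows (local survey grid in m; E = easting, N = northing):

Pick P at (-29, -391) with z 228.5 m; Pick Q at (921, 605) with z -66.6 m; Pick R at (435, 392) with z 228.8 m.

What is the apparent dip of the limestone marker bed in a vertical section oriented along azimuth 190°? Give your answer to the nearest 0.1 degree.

Let the plane be z = a·E + b·N + c.
Pick Q−Pick P: 950a + 996b = −295.1;  Pick R−Pick P: 464a + 783b = 0.3.
Solving gives a = −0.82129, b = 0.48707.
Unit vector along 190° is (sin 190°, cos 190°) = (-0.1736, -0.9848).
Slope in that direction = a·(-0.1736) + b·(-0.9848) = −0.33706.
Apparent dip = arctan|0.33706| = 18.6° (true dip is 43.7°, so apparent ≤ true as expected).

18.6°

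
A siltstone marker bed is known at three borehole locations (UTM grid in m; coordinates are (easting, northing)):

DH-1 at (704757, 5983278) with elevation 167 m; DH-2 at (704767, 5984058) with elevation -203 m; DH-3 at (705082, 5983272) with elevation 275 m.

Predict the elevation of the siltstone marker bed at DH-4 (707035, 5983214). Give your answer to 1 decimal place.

934.5 m

Let the plane be z = a·E + b·N + c.
DH-2−DH-1: 10a + 780b = −370;  DH-3−DH-1: 325a − 6b = 108.
Solving gives a = 0.323473734, b = −0.478506074.
Then c = 167 − a·704757 − b·5983278 = 2635231.48.
At (707035, 5983214): z = 228707.3 − 2863004.2 + 2635231.48 = 934.5 m.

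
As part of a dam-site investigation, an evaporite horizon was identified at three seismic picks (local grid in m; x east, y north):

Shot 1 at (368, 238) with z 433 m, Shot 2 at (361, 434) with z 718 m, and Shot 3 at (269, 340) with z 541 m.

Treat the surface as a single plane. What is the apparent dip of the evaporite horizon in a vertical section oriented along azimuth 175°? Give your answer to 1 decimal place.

Two edge vectors: Shot 1→Shot 2 = (-7, 196, 285), Shot 1→Shot 3 = (-99, 102, 108).
Normal n = (Shot 1→Shot 2) × (Shot 1→Shot 3) = (-7902, -27459, 18690).
So ∂z/∂x = −n_x/n_z = 0.42279 and ∂z/∂y = −n_y/n_z = 1.46918.
Unit vector along 175° is (sin 175°, cos 175°) = (0.0872, -0.9962).
Slope in that direction = a·(0.0872) + b·(-0.9962) = −1.42674.
Apparent dip = arctan|1.42674| = 55.0° (true dip is 56.8°, so apparent ≤ true as expected).

55.0°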